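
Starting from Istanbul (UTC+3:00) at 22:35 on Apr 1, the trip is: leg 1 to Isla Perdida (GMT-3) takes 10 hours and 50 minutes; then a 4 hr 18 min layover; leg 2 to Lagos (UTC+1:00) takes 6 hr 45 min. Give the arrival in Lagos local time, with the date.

18:28 on April 2

Convert departure to UTC: 22:35 − 3:00 = 19:35 UTC on Apr 1.
Add 10 hours 50 minutes leg 1 → 06:25 UTC (Apr 2).
Add 4 hours 18 minutes layover in Isla Perdida → 10:43 UTC.
Add 6 hours 45 minutes leg 2 → 17:28 UTC.
Lagos is UTC+1:00, so local arrival = 17:28 + 1:00 = 18:28 on Apr 2.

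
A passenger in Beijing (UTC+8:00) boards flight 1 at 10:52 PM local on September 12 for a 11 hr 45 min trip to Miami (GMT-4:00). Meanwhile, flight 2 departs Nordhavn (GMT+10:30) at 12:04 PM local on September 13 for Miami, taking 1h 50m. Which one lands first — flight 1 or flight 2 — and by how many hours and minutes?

the first, by 47 minutes

Flight 1 in UTC: 10:52 PM − 8:00 = 2:52 PM on Sep 12.
+11 hours and 45 minutes → arrive 2:37 AM UTC on Sep 13.
Flight 2 in UTC: 12:04 PM − 10:30 = 1:34 AM on Sep 13.
+1 hour and 50 minutes → arrive 3:24 AM UTC on Sep 13.
Flight 1 lands earlier by 47 minutes.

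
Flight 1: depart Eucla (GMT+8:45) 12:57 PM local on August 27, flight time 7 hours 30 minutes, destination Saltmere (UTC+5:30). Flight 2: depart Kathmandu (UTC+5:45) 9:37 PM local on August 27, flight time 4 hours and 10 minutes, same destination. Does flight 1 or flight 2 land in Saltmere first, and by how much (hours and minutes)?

the first, by 8 hours 20 minutes

Flight 1 in UTC: 12:57 PM − 8:45 = 4:12 AM on Aug 27.
+7 hours and 30 minutes → arrive 11:42 AM UTC on Aug 27.
Flight 2 in UTC: 9:37 PM − 5:45 = 3:52 PM on Aug 27.
+4 hours 10 minutes → arrive 8:02 PM UTC on Aug 27.
Flight 1 lands earlier by 8 hours 20 minutes.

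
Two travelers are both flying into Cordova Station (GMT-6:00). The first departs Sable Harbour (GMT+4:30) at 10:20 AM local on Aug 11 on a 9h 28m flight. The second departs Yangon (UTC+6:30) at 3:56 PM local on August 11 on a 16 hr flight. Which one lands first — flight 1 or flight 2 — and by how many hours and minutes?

the first, by 10 hours 8 minutes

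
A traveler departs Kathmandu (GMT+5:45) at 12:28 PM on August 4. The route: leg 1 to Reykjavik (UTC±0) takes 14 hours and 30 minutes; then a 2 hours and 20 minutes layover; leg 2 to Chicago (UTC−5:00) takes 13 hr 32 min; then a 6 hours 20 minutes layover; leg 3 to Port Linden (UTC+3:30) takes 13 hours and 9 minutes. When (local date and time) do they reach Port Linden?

Convert departure to UTC: 12:28 PM − 5:45 = 6:43 AM UTC on Aug 4.
Add 14 hours and 30 minutes leg 1 → 9:13 PM UTC.
Add 2 hours and 20 minutes layover in Reykjavik → 11:33 PM UTC.
Add 13 hours 32 minutes leg 2 → 1:05 PM UTC (Aug 5).
Add 6 hours and 20 minutes layover in Chicago → 7:25 PM UTC.
Add 13 hours 9 minutes leg 3 → 8:34 AM UTC (Aug 6).
Port Linden is UTC+3:30, so local arrival = 8:34 AM + 3:30 = 12:04 PM on Aug 6.

12:04 PM on August 6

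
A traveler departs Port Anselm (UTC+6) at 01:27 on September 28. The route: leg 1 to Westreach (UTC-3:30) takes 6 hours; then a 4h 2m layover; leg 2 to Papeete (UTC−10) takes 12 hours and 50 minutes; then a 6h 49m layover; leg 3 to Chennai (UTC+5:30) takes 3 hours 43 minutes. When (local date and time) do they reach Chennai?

Convert departure to UTC: 01:27 − 6:00 = 19:27 UTC on Sep 27.
Add 6 hours leg 1 → 01:27 UTC (Sep 28).
Add 4 hours and 2 minutes layover in Westreach → 05:29 UTC.
Add 12 hours and 50 minutes leg 2 → 18:19 UTC.
Add 6 hours 49 minutes layover in Papeete → 01:08 UTC (Sep 29).
Add 3 hours 43 minutes leg 3 → 04:51 UTC.
Chennai is UTC+5:30, so local arrival = 04:51 + 5:30 = 10:21 on Sep 29.

10:21 on September 29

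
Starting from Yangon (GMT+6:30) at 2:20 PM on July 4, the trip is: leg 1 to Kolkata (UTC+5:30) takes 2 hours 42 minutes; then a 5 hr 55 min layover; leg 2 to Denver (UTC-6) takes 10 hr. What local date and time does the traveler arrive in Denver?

8:27 PM on July 4

Convert departure to UTC: 2:20 PM − 6:30 = 7:50 AM UTC on Jul 4.
Add 2 hours 42 minutes leg 1 → 10:32 AM UTC.
Add 5 hours 55 minutes layover in Kolkata → 4:27 PM UTC.
Add 10 hours leg 2 → 2:27 AM UTC (Jul 5).
Denver is UTC−6:00, so local arrival = 2:27 AM − 6:00 = 8:27 PM on Jul 4.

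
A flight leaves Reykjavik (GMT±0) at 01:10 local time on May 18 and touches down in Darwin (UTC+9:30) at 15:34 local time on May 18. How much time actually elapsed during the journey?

4 hours 54 minutes

Departure is already UTC: 01:10 on May 18.
Arrival in UTC: 15:34 − 9:30 = 06:04 on May 18.
Elapsed = 06:04 − 01:10 = 4 hours 54 minutes.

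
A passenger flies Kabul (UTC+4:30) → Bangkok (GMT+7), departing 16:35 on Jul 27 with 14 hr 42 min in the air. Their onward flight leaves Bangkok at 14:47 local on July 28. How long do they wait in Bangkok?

5 hours

Convert departure to UTC: 16:35 − 4:30 = 12:05 UTC on Jul 27.
Add 14 hours and 42 minutes flight time → 02:47 UTC (Jul 28).
Bangkok is UTC+7:00, so local arrival = 02:47 + 7:00 = 09:47 on Jul 28.
Layover = 14:47 − 09:47 = 5 hours.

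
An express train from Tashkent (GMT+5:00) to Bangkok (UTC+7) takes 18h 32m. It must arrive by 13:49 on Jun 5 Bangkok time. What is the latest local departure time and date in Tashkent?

17:17 on Jun 4

Target arrival in UTC: 13:49 − 7:00 = 06:49 on Jun 5.
Subtract 18 hours 32 minutes → departure 12:17 UTC on Jun 4.
Tashkent is UTC+5:00: 12:17 + 5:00 = 17:17 on Jun 4.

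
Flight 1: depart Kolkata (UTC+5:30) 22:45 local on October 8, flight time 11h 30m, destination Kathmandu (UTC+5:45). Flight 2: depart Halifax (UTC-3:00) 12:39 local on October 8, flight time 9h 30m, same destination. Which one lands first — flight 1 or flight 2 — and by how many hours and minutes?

the second, by 3 hours 36 minutes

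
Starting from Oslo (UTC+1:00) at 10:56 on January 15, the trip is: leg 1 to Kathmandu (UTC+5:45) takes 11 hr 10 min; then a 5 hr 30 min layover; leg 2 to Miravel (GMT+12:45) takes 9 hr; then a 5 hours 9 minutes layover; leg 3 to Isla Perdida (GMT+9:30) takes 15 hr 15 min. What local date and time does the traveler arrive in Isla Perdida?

Convert departure to UTC: 10:56 − 1:00 = 09:56 UTC on Jan 15.
Add 11 hours 10 minutes leg 1 → 21:06 UTC.
Add 5 hours 30 minutes layover in Kathmandu → 02:36 UTC (Jan 16).
Add 9 hours leg 2 → 11:36 UTC.
Add 5 hours 9 minutes layover in Miravel → 16:45 UTC.
Add 15 hours 15 minutes leg 3 → 08:00 UTC (Jan 17).
Isla Perdida is UTC+9:30, so local arrival = 08:00 + 9:30 = 17:30 on Jan 17.

17:30 on January 17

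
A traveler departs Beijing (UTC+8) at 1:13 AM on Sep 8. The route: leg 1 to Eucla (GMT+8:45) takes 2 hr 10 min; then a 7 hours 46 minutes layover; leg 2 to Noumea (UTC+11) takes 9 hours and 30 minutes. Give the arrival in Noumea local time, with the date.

11:39 PM on September 8

Convert departure to UTC: 1:13 AM − 8:00 = 5:13 PM UTC on Sep 7.
Add 2 hours and 10 minutes leg 1 → 7:23 PM UTC.
Add 7 hours and 46 minutes layover in Eucla → 3:09 AM UTC (Sep 8).
Add 9 hours 30 minutes leg 2 → 12:39 PM UTC.
Noumea is UTC+11:00, so local arrival = 12:39 PM + 11:00 = 11:39 PM on Sep 8.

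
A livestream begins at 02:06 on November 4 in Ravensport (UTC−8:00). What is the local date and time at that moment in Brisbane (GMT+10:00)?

20:06 on Nov 4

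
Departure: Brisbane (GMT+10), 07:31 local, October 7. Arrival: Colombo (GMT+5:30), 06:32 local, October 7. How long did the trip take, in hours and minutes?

3 hours 31 minutes

Departure in UTC: 07:31 − 10:00 = 21:31 on Oct 6.
Arrival in UTC: 06:32 − 5:30 = 01:02 on Oct 7.
Elapsed = 01:02 − 21:31 (+1 day) = 3 hours 31 minutes.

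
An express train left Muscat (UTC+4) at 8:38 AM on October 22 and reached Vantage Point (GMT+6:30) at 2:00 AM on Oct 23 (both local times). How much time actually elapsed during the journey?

14 hours 52 minutes

Vantage Point is 2:30 ahead of Muscat.
Clock-face elapsed time (ignoring zones) is 17 hours 22 minutes.
Actual elapsed = 17 hours 22 minutes − 2:30 = 14 hours 52 minutes.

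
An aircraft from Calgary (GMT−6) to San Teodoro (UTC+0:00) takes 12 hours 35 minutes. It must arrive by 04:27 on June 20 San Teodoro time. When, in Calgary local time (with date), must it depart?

09:52 on June 19

Target arrival is already UTC: 04:27 on Jun 20.
Subtract 12 hours 35 minutes → departure 15:52 UTC on Jun 19.
Calgary is UTC−6:00: 15:52 − 6:00 = 09:52 on Jun 19.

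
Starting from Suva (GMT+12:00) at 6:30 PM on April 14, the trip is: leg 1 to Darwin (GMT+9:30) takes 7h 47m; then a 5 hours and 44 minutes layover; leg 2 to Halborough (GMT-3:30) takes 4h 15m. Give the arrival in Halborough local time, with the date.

8:46 PM on April 14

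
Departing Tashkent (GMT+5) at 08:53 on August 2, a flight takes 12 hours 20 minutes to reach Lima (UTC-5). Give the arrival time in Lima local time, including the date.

11:13 on August 2

Lima is 10:00 behind Tashkent.
After 12 hours and 20 minutes it is 21:13 in Tashkent.
Shift by the zone difference: 21:13 − 10:00 = 11:13 on Aug 2 in Lima.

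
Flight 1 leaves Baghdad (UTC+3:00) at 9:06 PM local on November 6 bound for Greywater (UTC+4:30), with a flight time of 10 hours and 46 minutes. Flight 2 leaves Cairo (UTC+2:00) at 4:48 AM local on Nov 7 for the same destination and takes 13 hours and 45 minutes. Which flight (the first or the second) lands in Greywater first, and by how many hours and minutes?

Flight 1 in UTC: 9:06 PM − 3:00 = 6:06 PM on Nov 6.
+10 hours and 46 minutes → arrive 4:52 AM UTC on Nov 7.
Flight 2 in UTC: 4:48 AM − 2:00 = 2:48 AM on Nov 7.
+13 hours and 45 minutes → arrive 4:33 PM UTC on Nov 7.
Flight 1 lands earlier by 11 hours 41 minutes.

the first, by 11 hours 41 minutes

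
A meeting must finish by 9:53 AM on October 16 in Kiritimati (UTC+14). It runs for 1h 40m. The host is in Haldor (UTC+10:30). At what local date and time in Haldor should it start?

4:43 AM on Oct 16

Target end time in UTC: 9:53 AM − 14:00 = 7:53 PM on Oct 15.
Subtract 1 hour 40 minutes → start 6:13 PM UTC on Oct 15.
Haldor is UTC+10:30: 6:13 PM + 10:30 = 4:43 AM on Oct 16.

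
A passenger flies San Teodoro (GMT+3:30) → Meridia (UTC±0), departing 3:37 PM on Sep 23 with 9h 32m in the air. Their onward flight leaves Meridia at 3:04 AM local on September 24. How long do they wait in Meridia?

5 hours 25 minutes

Convert departure to UTC: 3:37 PM − 3:30 = 12:07 PM UTC on Sep 23.
Add 9 hours 32 minutes flight time → 9:39 PM UTC.
Meridia is UTC+0, so local arrival is the same: 9:39 PM on Sep 23.
Layover = 3:04 AM − 9:39 PM (+1 day) = 5 hours 25 minutes.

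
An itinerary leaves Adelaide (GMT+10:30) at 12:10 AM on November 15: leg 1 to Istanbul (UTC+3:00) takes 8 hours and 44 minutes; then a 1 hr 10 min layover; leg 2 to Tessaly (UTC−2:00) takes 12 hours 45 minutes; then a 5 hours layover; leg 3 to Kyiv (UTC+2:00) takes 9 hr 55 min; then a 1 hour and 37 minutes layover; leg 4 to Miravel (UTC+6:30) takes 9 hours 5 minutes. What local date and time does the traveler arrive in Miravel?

Convert departure to UTC: 12:10 AM − 10:30 = 1:40 PM UTC on Nov 14.
Add 8 hours and 44 minutes leg 1 → 10:24 PM UTC.
Add 1 hour and 10 minutes layover in Istanbul → 11:34 PM UTC.
Add 12 hours and 45 minutes leg 2 → 12:19 PM UTC (Nov 15).
Add 5 hours layover in Tessaly → 5:19 PM UTC.
Add 9 hours and 55 minutes leg 3 → 3:14 AM UTC (Nov 16).
Add 1 hour and 37 minutes layover in Kyiv → 4:51 AM UTC.
Add 9 hours and 5 minutes leg 4 → 1:56 PM UTC.
Miravel is UTC+6:30, so local arrival = 1:56 PM + 6:30 = 8:26 PM on Nov 16.

8:26 PM on November 16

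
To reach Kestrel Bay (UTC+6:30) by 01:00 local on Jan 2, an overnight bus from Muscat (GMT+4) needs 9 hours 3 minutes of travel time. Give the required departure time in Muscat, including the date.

13:27 on January 1

Target arrival in UTC: 01:00 − 6:30 = 18:30 on Jan 1.
Subtract 9 hours 3 minutes → departure 09:27 UTC on Jan 1.
Muscat is UTC+4:00: 09:27 + 4:00 = 13:27 on Jan 1.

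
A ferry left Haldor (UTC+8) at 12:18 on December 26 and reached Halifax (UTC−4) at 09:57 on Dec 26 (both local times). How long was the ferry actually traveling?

9 hours 39 minutes

Halifax is 12:00 behind Haldor.
Clock-face elapsed time (ignoring zones) is −2 hours 21 minutes.
Actual elapsed = −2 hours 21 minutes + 12:00 = 9 hours 39 minutes.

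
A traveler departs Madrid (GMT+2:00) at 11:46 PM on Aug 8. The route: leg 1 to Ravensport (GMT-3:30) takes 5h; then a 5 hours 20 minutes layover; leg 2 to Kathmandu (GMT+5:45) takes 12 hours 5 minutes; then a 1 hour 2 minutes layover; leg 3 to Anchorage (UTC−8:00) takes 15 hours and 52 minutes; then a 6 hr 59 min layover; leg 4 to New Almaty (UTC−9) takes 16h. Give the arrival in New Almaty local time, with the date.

3:04 AM on August 11

Convert departure to UTC: 11:46 PM − 2:00 = 9:46 PM UTC on Aug 8.
Add 5 hours leg 1 → 2:46 AM UTC (Aug 9).
Add 5 hours and 20 minutes layover in Ravensport → 8:06 AM UTC.
Add 12 hours 5 minutes leg 2 → 8:11 PM UTC.
Add 1 hour and 2 minutes layover in Kathmandu → 9:13 PM UTC.
Add 15 hours and 52 minutes leg 3 → 1:05 PM UTC (Aug 10).
Add 6 hours and 59 minutes layover in Anchorage → 8:04 PM UTC.
Add 16 hours leg 4 → 12:04 PM UTC (Aug 11).
New Almaty is UTC−9:00, so local arrival = 12:04 PM − 9:00 = 3:04 AM on Aug 11.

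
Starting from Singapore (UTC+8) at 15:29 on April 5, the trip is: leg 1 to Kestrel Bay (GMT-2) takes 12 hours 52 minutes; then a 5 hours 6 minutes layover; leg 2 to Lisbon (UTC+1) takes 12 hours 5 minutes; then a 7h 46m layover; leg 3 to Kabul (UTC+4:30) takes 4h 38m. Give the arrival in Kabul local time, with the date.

06:26 on April 7

Convert departure to UTC: 15:29 − 8:00 = 07:29 UTC on Apr 5.
Add 12 hours and 52 minutes leg 1 → 20:21 UTC.
Add 5 hours and 6 minutes layover in Kestrel Bay → 01:27 UTC (Apr 6).
Add 12 hours and 5 minutes leg 2 → 13:32 UTC.
Add 7 hours and 46 minutes layover in Lisbon → 21:18 UTC.
Add 4 hours 38 minutes leg 3 → 01:56 UTC (Apr 7).
Kabul is UTC+4:30, so local arrival = 01:56 + 4:30 = 06:26 on Apr 7.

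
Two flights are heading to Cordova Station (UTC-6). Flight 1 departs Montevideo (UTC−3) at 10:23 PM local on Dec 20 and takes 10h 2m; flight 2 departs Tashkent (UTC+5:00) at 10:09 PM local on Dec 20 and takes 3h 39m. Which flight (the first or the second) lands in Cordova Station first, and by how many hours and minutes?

the second, by 14 hours 37 minutes

Flight 1 in UTC: 10:23 PM + 3:00 = 1:23 AM on Dec 21.
+10 hours 2 minutes → arrive 11:25 AM UTC on Dec 21.
Flight 2 in UTC: 10:09 PM − 5:00 = 5:09 PM on Dec 20.
+3 hours 39 minutes → arrive 8:48 PM UTC on Dec 20.
Flight 2 lands earlier by 14 hours 37 minutes.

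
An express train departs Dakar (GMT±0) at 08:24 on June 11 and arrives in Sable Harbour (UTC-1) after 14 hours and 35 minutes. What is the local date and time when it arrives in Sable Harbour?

21:59 on June 11

Dakar is at UTC+0, so departure is already 08:24 UTC on Jun 11.
Add 14 hours 35 minutes travel time → 22:59 UTC.
Sable Harbour is UTC−1:00, so local arrival = 22:59 − 1:00 = 21:59 on Jun 11.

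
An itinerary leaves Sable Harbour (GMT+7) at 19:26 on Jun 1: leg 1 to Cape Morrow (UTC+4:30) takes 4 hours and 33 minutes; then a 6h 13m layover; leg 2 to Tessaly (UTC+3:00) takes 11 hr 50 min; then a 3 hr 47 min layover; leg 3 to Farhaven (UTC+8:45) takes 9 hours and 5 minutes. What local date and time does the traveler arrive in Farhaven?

Convert departure to UTC: 19:26 − 7:00 = 12:26 UTC on Jun 1.
Add 4 hours 33 minutes leg 1 → 16:59 UTC.
Add 6 hours and 13 minutes layover in Cape Morrow → 23:12 UTC.
Add 11 hours 50 minutes leg 2 → 11:02 UTC (Jun 2).
Add 3 hours and 47 minutes layover in Tessaly → 14:49 UTC.
Add 9 hours and 5 minutes leg 3 → 23:54 UTC.
Farhaven is UTC+8:45, so local arrival = 23:54 + 8:45 = 08:39 on Jun 3.

08:39 on Jun 3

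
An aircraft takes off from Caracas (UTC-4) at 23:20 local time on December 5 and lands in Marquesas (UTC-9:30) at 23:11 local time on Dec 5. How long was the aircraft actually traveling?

5 hours 21 minutes

Departure in UTC: 23:20 + 4:00 = 03:20 on Dec 6.
Arrival in UTC: 23:11 + 9:30 = 08:41 on Dec 6.
Elapsed = 08:41 − 03:20 = 5 hours 21 minutes.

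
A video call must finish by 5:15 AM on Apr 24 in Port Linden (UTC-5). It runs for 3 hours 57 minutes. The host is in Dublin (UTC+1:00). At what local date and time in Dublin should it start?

Target end time in UTC: 5:15 AM + 5:00 = 10:15 AM on Apr 24.
Subtract 3 hours 57 minutes → start 6:18 AM UTC on Apr 24.
Dublin is UTC+1:00: 6:18 AM + 1:00 = 7:18 AM on Apr 24.

7:18 AM on April 24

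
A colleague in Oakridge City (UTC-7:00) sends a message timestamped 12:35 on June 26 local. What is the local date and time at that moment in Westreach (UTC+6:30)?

02:05 on June 27

Westreach is 13:30 ahead of Oakridge City.
Shift by the zone difference: 12:35 + 13:30 = 02:05 on Jun 27 in Westreach.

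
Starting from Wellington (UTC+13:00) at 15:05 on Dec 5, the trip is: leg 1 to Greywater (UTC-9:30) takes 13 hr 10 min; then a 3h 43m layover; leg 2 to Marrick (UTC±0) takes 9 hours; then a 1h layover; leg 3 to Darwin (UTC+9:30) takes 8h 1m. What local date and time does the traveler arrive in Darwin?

Convert departure to UTC: 15:05 − 13:00 = 02:05 UTC on Dec 5.
Add 13 hours and 10 minutes leg 1 → 15:15 UTC.
Add 3 hours and 43 minutes layover in Greywater → 18:58 UTC.
Add 9 hours leg 2 → 03:58 UTC (Dec 6).
Add 1 hour layover in Marrick → 04:58 UTC.
Add 8 hours and 1 minute leg 3 → 12:59 UTC.
Darwin is UTC+9:30, so local arrival = 12:59 + 9:30 = 22:29 on Dec 6.

22:29 on Dec 6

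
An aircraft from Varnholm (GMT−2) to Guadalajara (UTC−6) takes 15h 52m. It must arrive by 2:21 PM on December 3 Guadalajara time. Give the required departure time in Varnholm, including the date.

Target arrival in UTC: 2:21 PM + 6:00 = 8:21 PM on Dec 3.
Subtract 15 hours 52 minutes → departure 4:29 AM UTC on Dec 3.
Varnholm is UTC−2:00: 4:29 AM − 2:00 = 2:29 AM on Dec 3.

2:29 AM on December 3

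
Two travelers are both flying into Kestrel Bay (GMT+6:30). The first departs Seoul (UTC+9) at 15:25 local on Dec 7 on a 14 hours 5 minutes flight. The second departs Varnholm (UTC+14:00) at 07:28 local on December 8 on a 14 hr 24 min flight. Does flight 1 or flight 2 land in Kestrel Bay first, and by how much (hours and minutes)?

Flight 1 in UTC: 15:25 − 9:00 = 06:25 on Dec 7.
+14 hours and 5 minutes → arrive 20:30 UTC on Dec 7.
Flight 2 in UTC: 07:28 − 14:00 = 17:28 on Dec 7.
+14 hours and 24 minutes → arrive 07:52 UTC on Dec 8.
Flight 1 lands earlier by 11 hours 22 minutes.

the first, by 11 hours 22 minutes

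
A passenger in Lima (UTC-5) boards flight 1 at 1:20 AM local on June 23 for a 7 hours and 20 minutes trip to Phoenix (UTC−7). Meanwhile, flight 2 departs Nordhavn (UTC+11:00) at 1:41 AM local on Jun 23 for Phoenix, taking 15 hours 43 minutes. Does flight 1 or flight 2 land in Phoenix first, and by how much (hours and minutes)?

the second, by 7 hours 16 minutes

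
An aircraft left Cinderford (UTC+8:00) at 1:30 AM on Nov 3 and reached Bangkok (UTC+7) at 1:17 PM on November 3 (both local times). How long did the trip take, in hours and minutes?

Bangkok is 1:00 behind Cinderford.
Clock-face elapsed time (ignoring zones) is 11 hours 47 minutes.
Actual elapsed = 11 hours 47 minutes + 1:00 = 12 hours 47 minutes.

12 hours 47 minutes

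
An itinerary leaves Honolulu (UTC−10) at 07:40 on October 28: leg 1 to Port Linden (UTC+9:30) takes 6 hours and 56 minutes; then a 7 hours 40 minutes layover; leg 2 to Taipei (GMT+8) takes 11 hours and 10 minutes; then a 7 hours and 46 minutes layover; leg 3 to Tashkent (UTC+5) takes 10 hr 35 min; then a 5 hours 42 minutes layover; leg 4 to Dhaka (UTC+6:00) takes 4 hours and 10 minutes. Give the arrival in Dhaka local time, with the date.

Convert departure to UTC: 07:40 + 10:00 = 17:40 UTC on Oct 28.
Add 6 hours 56 minutes leg 1 → 00:36 UTC (Oct 29).
Add 7 hours 40 minutes layover in Port Linden → 08:16 UTC.
Add 11 hours 10 minutes leg 2 → 19:26 UTC.
Add 7 hours and 46 minutes layover in Taipei → 03:12 UTC (Oct 30).
Add 10 hours 35 minutes leg 3 → 13:47 UTC.
Add 5 hours and 42 minutes layover in Tashkent → 19:29 UTC.
Add 4 hours 10 minutes leg 4 → 23:39 UTC.
Dhaka is UTC+6:00, so local arrival = 23:39 + 6:00 = 05:39 on Oct 31.

05:39 on Oct 31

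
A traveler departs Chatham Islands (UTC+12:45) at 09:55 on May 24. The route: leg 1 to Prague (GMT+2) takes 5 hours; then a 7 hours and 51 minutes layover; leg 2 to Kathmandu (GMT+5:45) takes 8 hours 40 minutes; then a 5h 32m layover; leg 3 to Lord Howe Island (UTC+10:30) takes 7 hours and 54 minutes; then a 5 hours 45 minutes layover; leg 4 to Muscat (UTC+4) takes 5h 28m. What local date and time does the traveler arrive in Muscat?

23:20 on May 25

Convert departure to UTC: 09:55 − 12:45 = 21:10 UTC on May 23.
Add 5 hours leg 1 → 02:10 UTC (May 24).
Add 7 hours and 51 minutes layover in Prague → 10:01 UTC.
Add 8 hours 40 minutes leg 2 → 18:41 UTC.
Add 5 hours and 32 minutes layover in Kathmandu → 00:13 UTC (May 25).
Add 7 hours 54 minutes leg 3 → 08:07 UTC.
Add 5 hours and 45 minutes layover in Lord Howe Island → 13:52 UTC.
Add 5 hours 28 minutes leg 4 → 19:20 UTC.
Muscat is UTC+4:00, so local arrival = 19:20 + 4:00 = 23:20 on May 25.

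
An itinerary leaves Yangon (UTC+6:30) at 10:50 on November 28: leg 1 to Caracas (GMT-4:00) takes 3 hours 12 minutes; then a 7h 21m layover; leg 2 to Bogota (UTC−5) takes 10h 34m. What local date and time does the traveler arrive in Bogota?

Convert departure to UTC: 10:50 − 6:30 = 04:20 UTC on Nov 28.
Add 3 hours and 12 minutes leg 1 → 07:32 UTC.
Add 7 hours 21 minutes layover in Caracas → 14:53 UTC.
Add 10 hours and 34 minutes leg 2 → 01:27 UTC (Nov 29).
Bogota is UTC−5:00, so local arrival = 01:27 − 5:00 = 20:27 on Nov 28.

20:27 on November 28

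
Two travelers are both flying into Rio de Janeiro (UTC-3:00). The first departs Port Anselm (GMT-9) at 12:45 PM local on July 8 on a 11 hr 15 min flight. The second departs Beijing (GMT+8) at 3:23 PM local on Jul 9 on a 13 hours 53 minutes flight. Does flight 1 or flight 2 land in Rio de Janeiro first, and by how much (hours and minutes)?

the first, by 12 hours 16 minutes

Flight 1 in UTC: 12:45 PM + 9:00 = 9:45 PM on Jul 8.
+11 hours and 15 minutes → arrive 9:00 AM UTC on Jul 9.
Flight 2 in UTC: 3:23 PM − 8:00 = 7:23 AM on Jul 9.
+13 hours and 53 minutes → arrive 9:16 PM UTC on Jul 9.
Flight 1 lands earlier by 12 hours 16 minutes.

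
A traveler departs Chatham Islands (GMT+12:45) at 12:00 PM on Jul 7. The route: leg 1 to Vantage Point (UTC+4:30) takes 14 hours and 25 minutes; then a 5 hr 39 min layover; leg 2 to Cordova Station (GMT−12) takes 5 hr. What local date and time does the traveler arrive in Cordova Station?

Convert departure to UTC: 12:00 PM − 12:45 = 11:15 PM UTC on Jul 6.
Add 14 hours and 25 minutes leg 1 → 1:40 PM UTC (Jul 7).
Add 5 hours 39 minutes layover in Vantage Point → 7:19 PM UTC.
Add 5 hours leg 2 → 12:19 AM UTC (Jul 8).
Cordova Station is UTC−12:00, so local arrival = 12:19 AM − 12:00 = 12:19 PM on Jul 7.

12:19 PM on July 7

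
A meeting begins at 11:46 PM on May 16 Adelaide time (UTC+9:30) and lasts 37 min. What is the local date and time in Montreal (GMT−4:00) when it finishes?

10:53 AM on May 16

Convert start to UTC: 11:46 PM − 9:30 = 2:16 PM UTC on May 16.
Add 37 minutes duration → 2:53 PM UTC.
Montreal is UTC−4:00, so local end time = 2:53 PM − 4:00 = 10:53 AM on May 16.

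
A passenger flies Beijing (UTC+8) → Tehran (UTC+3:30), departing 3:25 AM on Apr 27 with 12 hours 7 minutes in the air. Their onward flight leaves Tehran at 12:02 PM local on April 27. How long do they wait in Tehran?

Convert departure to UTC: 3:25 AM − 8:00 = 7:25 PM UTC on Apr 26.
Add 12 hours and 7 minutes flight time → 7:32 AM UTC (Apr 27).
Tehran is UTC+3:30, so local arrival = 7:32 AM + 3:30 = 11:02 AM on Apr 27.
Layover = 12:02 PM − 11:02 AM = 1 hour.

1 hour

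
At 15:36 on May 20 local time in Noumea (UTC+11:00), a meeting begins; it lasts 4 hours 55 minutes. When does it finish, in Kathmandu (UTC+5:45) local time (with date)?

15:16 on May 20

Convert start to UTC: 15:36 − 11:00 = 04:36 UTC on May 20.
Add 4 hours and 55 minutes duration → 09:31 UTC.
Kathmandu is UTC+5:45, so local end time = 09:31 + 5:45 = 15:16 on May 20.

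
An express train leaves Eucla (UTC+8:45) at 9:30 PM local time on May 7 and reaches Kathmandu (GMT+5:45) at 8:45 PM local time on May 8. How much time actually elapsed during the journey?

26 hours 15 minutes

Departure in UTC: 9:30 PM − 8:45 = 12:45 PM on May 7.
Arrival in UTC: 8:45 PM − 5:45 = 3:00 PM on May 8.
Elapsed = 3:00 PM − 12:45 PM (+1 day) = 26 hours 15 minutes.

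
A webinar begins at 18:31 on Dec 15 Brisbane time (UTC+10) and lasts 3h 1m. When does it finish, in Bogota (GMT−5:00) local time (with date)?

Bogota is 15:00 behind Brisbane.
After 3 hours and 1 minute it is 21:32 in Brisbane.
Shift by the zone difference: 21:32 − 15:00 = 06:32 on Dec 15 in Bogota.

06:32 on December 15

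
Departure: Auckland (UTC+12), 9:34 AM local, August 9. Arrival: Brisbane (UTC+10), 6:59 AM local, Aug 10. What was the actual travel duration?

Brisbane is 2:00 behind Auckland.
Clock-face elapsed time (ignoring zones) is 21 hours 25 minutes.
Actual elapsed = 21 hours 25 minutes + 2:00 = 23 hours 25 minutes.

23 hours 25 minutes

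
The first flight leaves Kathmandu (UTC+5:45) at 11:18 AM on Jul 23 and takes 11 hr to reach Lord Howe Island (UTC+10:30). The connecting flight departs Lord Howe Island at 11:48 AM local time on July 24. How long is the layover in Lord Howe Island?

8 hours 45 minutes

Convert departure to UTC: 11:18 AM − 5:45 = 5:33 AM UTC on Jul 23.
Add 11 hours flight time → 4:33 PM UTC.
Lord Howe Island is UTC+10:30, so local arrival = 4:33 PM + 10:30 = 3:03 AM on Jul 24.
Layover = 11:48 AM − 3:03 AM = 8 hours 45 minutes.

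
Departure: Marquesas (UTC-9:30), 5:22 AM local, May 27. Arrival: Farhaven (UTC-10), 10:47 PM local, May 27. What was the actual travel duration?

17 hours 55 minutes

Departure in UTC: 5:22 AM + 9:30 = 2:52 PM on May 27.
Arrival in UTC: 10:47 PM + 10:00 = 8:47 AM on May 28.
Elapsed = 8:47 AM − 2:52 PM (+1 day) = 17 hours 55 minutes.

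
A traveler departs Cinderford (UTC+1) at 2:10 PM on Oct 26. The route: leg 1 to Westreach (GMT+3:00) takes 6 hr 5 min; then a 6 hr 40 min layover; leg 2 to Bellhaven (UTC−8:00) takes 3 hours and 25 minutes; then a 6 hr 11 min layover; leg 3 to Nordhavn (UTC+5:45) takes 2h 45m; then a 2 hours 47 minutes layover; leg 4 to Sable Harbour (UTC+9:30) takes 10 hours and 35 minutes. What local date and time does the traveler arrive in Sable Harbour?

1:08 PM on Oct 28

Convert departure to UTC: 2:10 PM − 1:00 = 1:10 PM UTC on Oct 26.
Add 6 hours and 5 minutes leg 1 → 7:15 PM UTC.
Add 6 hours 40 minutes layover in Westreach → 1:55 AM UTC (Oct 27).
Add 3 hours and 25 minutes leg 2 → 5:20 AM UTC.
Add 6 hours 11 minutes layover in Bellhaven → 11:31 AM UTC.
Add 2 hours 45 minutes leg 3 → 2:16 PM UTC.
Add 2 hours 47 minutes layover in Nordhavn → 5:03 PM UTC.
Add 10 hours and 35 minutes leg 4 → 3:38 AM UTC (Oct 28).
Sable Harbour is UTC+9:30, so local arrival = 3:38 AM + 9:30 = 1:08 PM on Oct 28.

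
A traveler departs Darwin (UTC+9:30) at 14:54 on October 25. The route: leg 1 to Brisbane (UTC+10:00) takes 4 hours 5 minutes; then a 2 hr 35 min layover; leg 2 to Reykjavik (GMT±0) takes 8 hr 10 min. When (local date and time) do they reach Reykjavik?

20:14 on October 25

Convert departure to UTC: 14:54 − 9:30 = 05:24 UTC on Oct 25.
Add 4 hours 5 minutes leg 1 → 09:29 UTC.
Add 2 hours 35 minutes layover in Brisbane → 12:04 UTC.
Add 8 hours 10 minutes leg 2 → 20:14 UTC.
Reykjavik is UTC+0, so local arrival is the same: 20:14 on Oct 25.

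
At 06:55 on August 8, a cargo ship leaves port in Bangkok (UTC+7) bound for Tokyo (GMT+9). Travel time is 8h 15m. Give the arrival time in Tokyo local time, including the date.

17:10 on August 8

Tokyo is 2:00 ahead of Bangkok.
After 8 hours and 15 minutes it is 15:10 in Bangkok.
Shift by the zone difference: 15:10 + 2:00 = 17:10 on Aug 8 in Tokyo.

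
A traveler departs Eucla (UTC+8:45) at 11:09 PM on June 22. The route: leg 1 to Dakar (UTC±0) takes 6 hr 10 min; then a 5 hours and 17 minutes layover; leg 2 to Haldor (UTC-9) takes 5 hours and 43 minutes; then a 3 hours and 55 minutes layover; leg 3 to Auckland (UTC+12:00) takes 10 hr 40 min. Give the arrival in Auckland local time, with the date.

10:09 AM on June 24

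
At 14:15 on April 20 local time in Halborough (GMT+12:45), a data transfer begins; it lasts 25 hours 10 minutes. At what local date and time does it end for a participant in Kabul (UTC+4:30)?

07:10 on April 21

Convert start to UTC: 14:15 − 12:45 = 01:30 UTC on Apr 20.
Add 25 hours and 10 minutes duration → 02:40 UTC (Apr 21).
Kabul is UTC+4:30, so local end time = 02:40 + 4:30 = 07:10 on Apr 21.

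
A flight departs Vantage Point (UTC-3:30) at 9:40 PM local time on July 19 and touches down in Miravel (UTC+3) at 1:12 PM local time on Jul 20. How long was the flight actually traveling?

9 hours 2 minutes

Departure in UTC: 9:40 PM + 3:30 = 1:10 AM on Jul 20.
Arrival in UTC: 1:12 PM − 3:00 = 10:12 AM on Jul 20.
Elapsed = 10:12 AM − 1:10 AM = 9 hours 2 minutes.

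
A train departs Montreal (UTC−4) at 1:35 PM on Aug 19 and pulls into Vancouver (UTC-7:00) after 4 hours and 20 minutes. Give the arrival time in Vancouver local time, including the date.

Convert departure to UTC: 1:35 PM + 4:00 = 5:35 PM UTC on Aug 19.
Add 4 hours and 20 minutes travel time → 9:55 PM UTC.
Vancouver is UTC−7:00, so local arrival = 9:55 PM − 7:00 = 2:55 PM on Aug 19.

2:55 PM on August 19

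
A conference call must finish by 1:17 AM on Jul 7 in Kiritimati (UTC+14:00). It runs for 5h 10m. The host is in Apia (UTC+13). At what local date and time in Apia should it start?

7:07 PM on July 6

Target end time in UTC: 1:17 AM − 14:00 = 11:17 AM on Jul 6.
Subtract 5 hours and 10 minutes → start 6:07 AM UTC on Jul 6.
Apia is UTC+13:00: 6:07 AM + 13:00 = 7:07 PM on Jul 6.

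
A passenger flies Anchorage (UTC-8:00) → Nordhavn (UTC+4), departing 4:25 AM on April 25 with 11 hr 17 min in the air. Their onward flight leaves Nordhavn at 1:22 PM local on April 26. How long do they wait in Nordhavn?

9 hours 40 minutes

Convert departure to UTC: 4:25 AM + 8:00 = 12:25 PM UTC on Apr 25.
Add 11 hours and 17 minutes flight time → 11:42 PM UTC.
Nordhavn is UTC+4:00, so local arrival = 11:42 PM + 4:00 = 3:42 AM on Apr 26.
Layover = 1:22 PM − 3:42 AM = 9 hours 40 minutes.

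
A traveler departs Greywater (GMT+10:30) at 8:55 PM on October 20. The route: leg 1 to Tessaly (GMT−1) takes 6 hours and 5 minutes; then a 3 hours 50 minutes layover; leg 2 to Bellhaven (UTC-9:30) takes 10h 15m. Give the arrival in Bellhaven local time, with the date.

9:05 PM on Oct 20

Convert departure to UTC: 8:55 PM − 10:30 = 10:25 AM UTC on Oct 20.
Add 6 hours and 5 minutes leg 1 → 4:30 PM UTC.
Add 3 hours 50 minutes layover in Tessaly → 8:20 PM UTC.
Add 10 hours and 15 minutes leg 2 → 6:35 AM UTC (Oct 21).
Bellhaven is UTC−9:30, so local arrival = 6:35 AM − 9:30 = 9:05 PM on Oct 20.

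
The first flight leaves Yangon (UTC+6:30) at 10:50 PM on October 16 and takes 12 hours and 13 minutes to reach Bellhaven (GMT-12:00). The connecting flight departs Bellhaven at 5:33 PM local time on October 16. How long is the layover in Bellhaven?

1 hour

Convert departure to UTC: 10:50 PM − 6:30 = 4:20 PM UTC on Oct 16.
Add 12 hours 13 minutes flight time → 4:33 AM UTC (Oct 17).
Bellhaven is UTC−12:00, so local arrival = 4:33 AM − 12:00 = 4:33 PM on Oct 16.
Layover = 5:33 PM − 4:33 PM = 1 hour.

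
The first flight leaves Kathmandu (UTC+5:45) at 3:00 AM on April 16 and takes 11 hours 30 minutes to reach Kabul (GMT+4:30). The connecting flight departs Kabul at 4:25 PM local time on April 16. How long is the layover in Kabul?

3 hours 10 minutes

Convert departure to UTC: 3:00 AM − 5:45 = 9:15 PM UTC on Apr 15.
Add 11 hours and 30 minutes flight time → 8:45 AM UTC (Apr 16).
Kabul is UTC+4:30, so local arrival = 8:45 AM + 4:30 = 1:15 PM on Apr 16.
Layover = 4:25 PM − 1:15 PM = 3 hours 10 minutes.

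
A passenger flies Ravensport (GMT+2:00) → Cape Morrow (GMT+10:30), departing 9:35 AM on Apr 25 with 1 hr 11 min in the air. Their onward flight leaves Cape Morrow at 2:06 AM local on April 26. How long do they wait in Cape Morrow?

Convert departure to UTC: 9:35 AM − 2:00 = 7:35 AM UTC on Apr 25.
Add 1 hour and 11 minutes flight time → 8:46 AM UTC.
Cape Morrow is UTC+10:30, so local arrival = 8:46 AM + 10:30 = 7:16 PM on Apr 25.
Layover = 2:06 AM − 7:16 PM (+1 day) = 6 hours 50 minutes.

6 hours 50 minutes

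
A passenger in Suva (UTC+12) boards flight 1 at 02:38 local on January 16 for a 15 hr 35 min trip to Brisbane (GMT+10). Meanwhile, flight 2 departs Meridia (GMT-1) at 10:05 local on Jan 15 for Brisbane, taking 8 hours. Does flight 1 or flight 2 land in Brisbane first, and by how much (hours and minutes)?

the second, by 11 hours 8 minutes

Flight 1 in UTC: 02:38 − 12:00 = 14:38 on Jan 15.
+15 hours and 35 minutes → arrive 06:13 UTC on Jan 16.
Flight 2 in UTC: 10:05 + 1:00 = 11:05 on Jan 15.
+8 hours → arrive 19:05 UTC on Jan 15.
Flight 2 lands earlier by 11 hours 8 minutes.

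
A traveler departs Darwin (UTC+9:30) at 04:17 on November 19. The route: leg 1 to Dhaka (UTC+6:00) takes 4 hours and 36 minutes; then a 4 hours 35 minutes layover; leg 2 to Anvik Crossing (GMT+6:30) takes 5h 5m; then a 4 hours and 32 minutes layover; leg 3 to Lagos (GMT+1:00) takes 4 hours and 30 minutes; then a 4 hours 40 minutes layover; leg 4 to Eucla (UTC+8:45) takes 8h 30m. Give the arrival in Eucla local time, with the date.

16:00 on November 20

Convert departure to UTC: 04:17 − 9:30 = 18:47 UTC on Nov 18.
Add 4 hours 36 minutes leg 1 → 23:23 UTC.
Add 4 hours 35 minutes layover in Dhaka → 03:58 UTC (Nov 19).
Add 5 hours 5 minutes leg 2 → 09:03 UTC.
Add 4 hours 32 minutes layover in Anvik Crossing → 13:35 UTC.
Add 4 hours 30 minutes leg 3 → 18:05 UTC.
Add 4 hours 40 minutes layover in Lagos → 22:45 UTC.
Add 8 hours and 30 minutes leg 4 → 07:15 UTC (Nov 20).
Eucla is UTC+8:45, so local arrival = 07:15 + 8:45 = 16:00 on Nov 20.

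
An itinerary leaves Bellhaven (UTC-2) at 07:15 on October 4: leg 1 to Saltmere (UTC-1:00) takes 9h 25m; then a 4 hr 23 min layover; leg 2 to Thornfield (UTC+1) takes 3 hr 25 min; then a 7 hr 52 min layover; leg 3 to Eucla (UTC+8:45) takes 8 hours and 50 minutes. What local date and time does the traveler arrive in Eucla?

Convert departure to UTC: 07:15 + 2:00 = 09:15 UTC on Oct 4.
Add 9 hours and 25 minutes leg 1 → 18:40 UTC.
Add 4 hours 23 minutes layover in Saltmere → 23:03 UTC.
Add 3 hours 25 minutes leg 2 → 02:28 UTC (Oct 5).
Add 7 hours 52 minutes layover in Thornfield → 10:20 UTC.
Add 8 hours and 50 minutes leg 3 → 19:10 UTC.
Eucla is UTC+8:45, so local arrival = 19:10 + 8:45 = 03:55 on Oct 6.

03:55 on Oct 6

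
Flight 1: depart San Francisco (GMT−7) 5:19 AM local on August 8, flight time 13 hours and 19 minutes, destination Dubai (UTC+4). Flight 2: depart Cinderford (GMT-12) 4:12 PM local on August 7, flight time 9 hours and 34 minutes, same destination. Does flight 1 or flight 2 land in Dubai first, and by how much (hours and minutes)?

the second, by 11 hours 52 minutes

Flight 1 in UTC: 5:19 AM + 7:00 = 12:19 PM on Aug 8.
+13 hours and 19 minutes → arrive 1:38 AM UTC on Aug 9.
Flight 2 in UTC: 4:12 PM + 12:00 = 4:12 AM on Aug 8.
+9 hours 34 minutes → arrive 1:46 PM UTC on Aug 8.
Flight 2 lands earlier by 11 hours 52 minutes.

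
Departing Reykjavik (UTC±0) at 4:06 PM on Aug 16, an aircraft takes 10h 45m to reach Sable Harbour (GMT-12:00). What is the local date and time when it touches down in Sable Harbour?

Reykjavik is at UTC+0, so departure is already 4:06 PM UTC on Aug 16.
Add 10 hours 45 minutes travel time → 2:51 AM UTC (Aug 17).
Sable Harbour is UTC−12:00, so local arrival = 2:51 AM − 12:00 = 2:51 PM on Aug 16.

2:51 PM on August 16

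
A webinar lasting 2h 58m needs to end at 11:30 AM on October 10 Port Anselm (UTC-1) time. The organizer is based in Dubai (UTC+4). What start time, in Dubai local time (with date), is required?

1:32 PM on Oct 10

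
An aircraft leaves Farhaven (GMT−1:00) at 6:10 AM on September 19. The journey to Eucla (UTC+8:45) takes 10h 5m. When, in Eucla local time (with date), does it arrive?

2:00 AM on Sep 20

Convert departure to UTC: 6:10 AM + 1:00 = 7:10 AM UTC on Sep 19.
Add 10 hours and 5 minutes travel time → 5:15 PM UTC.
Eucla is UTC+8:45, so local arrival = 5:15 PM + 8:45 = 2:00 AM on Sep 20.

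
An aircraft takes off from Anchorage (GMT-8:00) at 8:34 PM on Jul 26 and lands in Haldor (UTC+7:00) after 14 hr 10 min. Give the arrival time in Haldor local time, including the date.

Convert departure to UTC: 8:34 PM + 8:00 = 4:34 AM UTC on Jul 27.
Add 14 hours and 10 minutes travel time → 6:44 PM UTC.
Haldor is UTC+7:00, so local arrival = 6:44 PM + 7:00 = 1:44 AM on Jul 28.

1:44 AM on July 28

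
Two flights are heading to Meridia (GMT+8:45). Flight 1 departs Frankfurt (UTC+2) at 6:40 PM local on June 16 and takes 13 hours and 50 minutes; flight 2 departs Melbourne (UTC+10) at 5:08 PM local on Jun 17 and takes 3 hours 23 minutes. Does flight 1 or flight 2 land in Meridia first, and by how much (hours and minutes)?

the first, by 4 hours 1 minute

Flight 1 in UTC: 6:40 PM − 2:00 = 4:40 PM on Jun 16.
+13 hours and 50 minutes → arrive 6:30 AM UTC on Jun 17.
Flight 2 in UTC: 5:08 PM − 10:00 = 7:08 AM on Jun 17.
+3 hours 23 minutes → arrive 10:31 AM UTC on Jun 17.
Flight 1 lands earlier by 4 hours 1 minute.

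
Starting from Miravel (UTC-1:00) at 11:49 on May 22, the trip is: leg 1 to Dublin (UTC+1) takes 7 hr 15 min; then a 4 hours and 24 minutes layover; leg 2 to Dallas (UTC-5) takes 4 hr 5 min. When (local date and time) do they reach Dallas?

23:33 on May 22

Convert departure to UTC: 11:49 + 1:00 = 12:49 UTC on May 22.
Add 7 hours and 15 minutes leg 1 → 20:04 UTC.
Add 4 hours 24 minutes layover in Dublin → 00:28 UTC (May 23).
Add 4 hours 5 minutes leg 2 → 04:33 UTC.
Dallas is UTC−5:00, so local arrival = 04:33 − 5:00 = 23:33 on May 22.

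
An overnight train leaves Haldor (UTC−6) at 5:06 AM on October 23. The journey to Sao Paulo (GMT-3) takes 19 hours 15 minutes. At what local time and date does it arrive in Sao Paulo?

Convert departure to UTC: 5:06 AM + 6:00 = 11:06 AM UTC on Oct 23.
Add 19 hours and 15 minutes travel time → 6:21 AM UTC (Oct 24).
Sao Paulo is UTC−3:00, so local arrival = 6:21 AM − 3:00 = 3:21 AM on Oct 24.

3:21 AM on October 24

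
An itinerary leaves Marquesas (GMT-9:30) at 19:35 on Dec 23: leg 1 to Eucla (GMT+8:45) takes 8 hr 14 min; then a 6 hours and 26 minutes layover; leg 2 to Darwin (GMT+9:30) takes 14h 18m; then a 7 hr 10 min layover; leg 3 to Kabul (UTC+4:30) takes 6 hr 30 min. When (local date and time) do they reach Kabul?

Convert departure to UTC: 19:35 + 9:30 = 05:05 UTC on Dec 24.
Add 8 hours and 14 minutes leg 1 → 13:19 UTC.
Add 6 hours 26 minutes layover in Eucla → 19:45 UTC.
Add 14 hours 18 minutes leg 2 → 10:03 UTC (Dec 25).
Add 7 hours and 10 minutes layover in Darwin → 17:13 UTC.
Add 6 hours and 30 minutes leg 3 → 23:43 UTC.
Kabul is UTC+4:30, so local arrival = 23:43 + 4:30 = 04:13 on Dec 26.

04:13 on December 26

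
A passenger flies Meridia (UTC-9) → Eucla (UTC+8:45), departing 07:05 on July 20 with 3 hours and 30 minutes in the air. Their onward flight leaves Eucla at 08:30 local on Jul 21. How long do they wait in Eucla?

Convert departure to UTC: 07:05 + 9:00 = 16:05 UTC on Jul 20.
Add 3 hours and 30 minutes flight time → 19:35 UTC.
Eucla is UTC+8:45, so local arrival = 19:35 + 8:45 = 04:20 on Jul 21.
Layover = 08:30 − 04:20 = 4 hours 10 minutes.

4 hours 10 minutes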